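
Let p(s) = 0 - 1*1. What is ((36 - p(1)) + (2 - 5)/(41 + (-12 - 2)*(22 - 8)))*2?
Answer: 11476/155 ≈ 74.039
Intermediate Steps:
p(s) = -1 (p(s) = 0 - 1 = -1)
((36 - p(1)) + (2 - 5)/(41 + (-12 - 2)*(22 - 8)))*2 = ((36 - 1*(-1)) + (2 - 5)/(41 + (-12 - 2)*(22 - 8)))*2 = ((36 + 1) - 3/(41 - 14*14))*2 = (37 - 3/(41 - 196))*2 = (37 - 3/(-155))*2 = (37 - 3*(-1/155))*2 = (37 + 3/155)*2 = (5738/155)*2 = 11476/155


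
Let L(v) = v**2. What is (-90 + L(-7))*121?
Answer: -4961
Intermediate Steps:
(-90 + L(-7))*121 = (-90 + (-7)**2)*121 = (-90 + 49)*121 = -41*121 = -4961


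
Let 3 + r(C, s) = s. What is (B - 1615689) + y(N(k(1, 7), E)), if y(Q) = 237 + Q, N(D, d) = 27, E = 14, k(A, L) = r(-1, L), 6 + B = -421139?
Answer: -2036570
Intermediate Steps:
B = -421145 (B = -6 - 421139 = -421145)
r(C, s) = -3 + s
k(A, L) = -3 + L
(B - 1615689) + y(N(k(1, 7), E)) = (-421145 - 1615689) + (237 + 27) = -2036834 + 264 = -2036570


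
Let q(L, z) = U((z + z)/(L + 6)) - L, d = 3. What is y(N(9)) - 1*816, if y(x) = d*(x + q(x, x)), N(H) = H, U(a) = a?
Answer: -4062/5 ≈ -812.40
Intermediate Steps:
q(L, z) = -L + 2*z/(6 + L) (q(L, z) = (z + z)/(L + 6) - L = (2*z)/(6 + L) - L = 2*z/(6 + L) - L = -L + 2*z/(6 + L))
y(x) = 3*x + 3*(2*x - x*(6 + x))/(6 + x) (y(x) = 3*(x + (2*x - x*(6 + x))/(6 + x)) = 3*x + 3*(2*x - x*(6 + x))/(6 + x))
y(N(9)) - 1*816 = 6*9/(6 + 9) - 1*816 = 6*9/15 - 816 = 6*9*(1/15) - 816 = 18/5 - 816 = -4062/5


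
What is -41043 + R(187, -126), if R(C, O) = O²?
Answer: -25167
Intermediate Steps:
-41043 + R(187, -126) = -41043 + (-126)² = -41043 + 15876 = -25167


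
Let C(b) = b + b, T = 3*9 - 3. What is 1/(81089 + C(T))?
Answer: 1/81137 ≈ 1.2325e-5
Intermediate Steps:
T = 24 (T = 27 - 3 = 24)
C(b) = 2*b
1/(81089 + C(T)) = 1/(81089 + 2*24) = 1/(81089 + 48) = 1/81137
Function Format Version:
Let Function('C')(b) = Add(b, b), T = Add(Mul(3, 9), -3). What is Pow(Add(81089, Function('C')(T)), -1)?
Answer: Rational(1, 81137) ≈ 1.2325e-5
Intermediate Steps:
T = 24 (T = Add(27, -3) = 24)
Function('C')(b) = Mul(2, b)
Pow(Add(81089, Function('C')(T)), -1) = Pow(Add(81089, Mul(2, 24)), -1) = Pow(Add(81089, 48), -1) = Pow(81137, -1) = Rational(1, 81137)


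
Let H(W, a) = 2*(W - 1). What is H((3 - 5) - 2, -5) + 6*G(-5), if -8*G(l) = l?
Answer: -25/4 ≈ -6.2500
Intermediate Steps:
G(l) = -l/8
H(W, a) = -2 + 2*W (H(W, a) = 2*(-1 + W) = -2 + 2*W)
H((3 - 5) - 2, -5) + 6*G(-5) = (-2 + 2*((3 - 5) - 2)) + 6*(-⅛*(-5)) = (-2 + 2*(-2 - 2)) + 6*(5/8) = (-2 + 2*(-4)) + 15/4 = (-2 - 8) + 15/4 = -10 + 15/4 = -25/4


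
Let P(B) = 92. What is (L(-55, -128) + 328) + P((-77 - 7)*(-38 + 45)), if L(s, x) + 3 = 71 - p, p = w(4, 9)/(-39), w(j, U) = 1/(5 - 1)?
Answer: 76129/156 ≈ 488.01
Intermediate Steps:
w(j, U) = ¼ (w(j, U) = 1/4 = ¼)
p = -1/156 (p = (¼)/(-39) = (¼)*(-1/39) = -1/156 ≈ -0.0064103)
L(s, x) = 10609/156 (L(s, x) = -3 + (71 - 1*(-1/156)) = -3 + (71 + 1/156) = -3 + 11077/156 = 10609/156)
(L(-55, -128) + 328) + P((-77 - 7)*(-38 + 45)) = (10609/156 + 328) + 92 = 61777/156 + 92 = 76129/156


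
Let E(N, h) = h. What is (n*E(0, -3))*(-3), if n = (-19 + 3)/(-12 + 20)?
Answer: -18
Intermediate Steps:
n = -2 (n = -16/8 = -16*⅛ = -2)
(n*E(0, -3))*(-3) = -2*(-3)*(-3) = 6*(-3) = -18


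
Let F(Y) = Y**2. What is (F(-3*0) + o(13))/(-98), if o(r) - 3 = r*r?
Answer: -86/49 ≈ -1.7551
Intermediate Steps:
o(r) = 3 + r**2 (o(r) = 3 + r*r = 3 + r**2)
(F(-3*0) + o(13))/(-98) = ((-3*0)**2 + (3 + 13**2))/(-98) = (0**2 + (3 + 169))*(-1/98) = (0 + 172)*(-1/98) = 172*(-1/98) = -86/49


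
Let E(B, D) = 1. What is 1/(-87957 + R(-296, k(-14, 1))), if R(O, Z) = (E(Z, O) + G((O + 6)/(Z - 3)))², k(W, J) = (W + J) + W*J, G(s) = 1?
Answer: -1/87953 ≈ -1.1370e-5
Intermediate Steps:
k(W, J) = J + W + J*W (k(W, J) = (J + W) + J*W = J + W + J*W)
R(O, Z) = 4 (R(O, Z) = (1 + 1)² = 2² = 4)
1/(-87957 + R(-296, k(-14, 1))) = 1/(-87957 + 4) = 1/(-87953) = -1/87953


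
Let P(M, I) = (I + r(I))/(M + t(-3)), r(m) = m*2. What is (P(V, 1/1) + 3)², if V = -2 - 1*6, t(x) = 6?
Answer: 9/4 ≈ 2.2500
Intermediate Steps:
r(m) = 2*m
V = -8 (V = -2 - 6 = -8)
P(M, I) = 3*I/(6 + M) (P(M, I) = (I + 2*I)/(M + 6) = (3*I)/(6 + M) = 3*I/(6 + M))
(P(V, 1/1) + 3)² = (3/(1*(6 - 8)) + 3)² = (3*1/(-2) + 3)² = (3*1*(-½) + 3)² = (-3/2 + 3)² = (3/2)² = 9/4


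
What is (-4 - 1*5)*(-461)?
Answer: 4149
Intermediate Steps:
(-4 - 1*5)*(-461) = (-4 - 5)*(-461) = -9*(-461) = 4149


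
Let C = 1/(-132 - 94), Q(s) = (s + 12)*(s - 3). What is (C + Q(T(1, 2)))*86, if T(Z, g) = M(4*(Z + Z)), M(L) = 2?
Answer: -136095/113 ≈ -1204.4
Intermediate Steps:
T(Z, g) = 2
Q(s) = (-3 + s)*(12 + s) (Q(s) = (12 + s)*(-3 + s) = (-3 + s)*(12 + s))
C = -1/226 (C = 1/(-226) = -1/226 ≈ -0.0044248)
(C + Q(T(1, 2)))*86 = (-1/226 + (-36 + 2² + 9*2))*86 = (-1/226 + (-36 + 4 + 18))*86 = (-1/226 - 14)*86 = -3165/226*86 = -136095/113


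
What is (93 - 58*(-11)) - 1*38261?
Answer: -37530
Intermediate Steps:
(93 - 58*(-11)) - 1*38261 = (93 + 638) - 38261 = 731 - 38261 = -37530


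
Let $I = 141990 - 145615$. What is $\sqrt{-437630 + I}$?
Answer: $i \sqrt{441255} \approx 664.27 i$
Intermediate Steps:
$I = -3625$ ($I = 141990 - 145615 = -3625$)
$\sqrt{-437630 + I} = \sqrt{-437630 - 3625} = \sqrt{-441255} = i \sqrt{441255}$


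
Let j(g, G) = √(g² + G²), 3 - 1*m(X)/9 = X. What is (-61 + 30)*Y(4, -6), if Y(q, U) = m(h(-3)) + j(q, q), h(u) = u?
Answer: -1674 - 124*√2 ≈ -1849.4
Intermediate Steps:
m(X) = 27 - 9*X
j(g, G) = √(G² + g²)
Y(q, U) = 54 + √2*√(q²) (Y(q, U) = (27 - 9*(-3)) + √(q² + q²) = (27 + 27) + √(2*q²) = 54 + √2*√(q²))
(-61 + 30)*Y(4, -6) = (-61 + 30)*(54 + √2*√(4²)) = -31*(54 + √2*√16) = -31*(54 + √2*4) = -31*(54 + 4*√2) = -1674 - 124*√2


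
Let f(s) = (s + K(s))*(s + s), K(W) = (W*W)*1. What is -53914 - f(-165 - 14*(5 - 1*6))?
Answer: 6786386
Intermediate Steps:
K(W) = W² (K(W) = W²*1 = W²)
f(s) = 2*s*(s + s²) (f(s) = (s + s²)*(s + s) = (s + s²)*(2*s) = 2*s*(s + s²))
-53914 - f(-165 - 14*(5 - 1*6)) = -53914 - 2*(-165 - 14*(5 - 1*6))²*(1 + (-165 - 14*(5 - 1*6))) = -53914 - 2*(-165 - 14*(5 - 6))²*(1 + (-165 - 14*(5 - 6))) = -53914 - 2*(-165 - 14*(-1))²*(1 + (-165 - 14*(-1))) = -53914 - 2*(-165 + 14)²*(1 + (-165 + 14)) = -53914 - 2*(-151)²*(1 - 151) = -53914 - 2*22801*(-150) = -53914 - 1*(-6840300) = -53914 + 6840300 = 6786386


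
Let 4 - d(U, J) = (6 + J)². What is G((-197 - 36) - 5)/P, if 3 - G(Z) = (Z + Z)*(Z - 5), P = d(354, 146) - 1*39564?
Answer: 38555/20888 ≈ 1.8458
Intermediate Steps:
d(U, J) = 4 - (6 + J)²
P = -62664 (P = (4 - (6 + 146)²) - 1*39564 = (4 - 1*152²) - 39564 = (4 - 1*23104) - 39564 = (4 - 23104) - 39564 = -23100 - 39564 = -62664)
G(Z) = 3 - 2*Z*(-5 + Z) (G(Z) = 3 - (Z + Z)*(Z - 5) = 3 - 2*Z*(-5 + Z))
G((-197 - 36) - 5)/P = (3 - 2*((-197 - 36) - 5)² + 10*((-197 - 36) - 5))/(-62664) = (3 - 2*(-233 - 5)² + 10*(-233 - 5))*(-1/62664) = (3 - 2*(-238)² + 10*(-238))*(-1/62664) = (3 - 2*56644 - 2380)*(-1/62664) = (3 - 113288 - 2380)*(-1/62664) = -115665*(-1/62664) = 38555/20888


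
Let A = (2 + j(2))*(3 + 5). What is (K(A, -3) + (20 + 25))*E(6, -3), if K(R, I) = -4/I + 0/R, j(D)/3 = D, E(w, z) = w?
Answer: 278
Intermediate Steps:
j(D) = 3*D
A = 64 (A = (2 + 3*2)*(3 + 5) = (2 + 6)*8 = 8*8 = 64)
K(R, I) = -4/I (K(R, I) = -4/I + 0 = -4/I)
(K(A, -3) + (20 + 25))*E(6, -3) = (-4/(-3) + (20 + 25))*6 = (-4*(-⅓) + 45)*6 = (4/3 + 45)*6 = (139/3)*6 = 278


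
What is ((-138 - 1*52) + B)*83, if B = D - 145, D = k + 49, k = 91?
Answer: -16185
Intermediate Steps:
D = 140 (D = 91 + 49 = 140)
B = -5 (B = 140 - 145 = -5)
((-138 - 1*52) + B)*83 = ((-138 - 1*52) - 5)*83 = ((-138 - 52) - 5)*83 = (-190 - 5)*83 = -195*83 = -16185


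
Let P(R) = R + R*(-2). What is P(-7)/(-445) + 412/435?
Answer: 36059/38715 ≈ 0.93140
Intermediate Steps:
P(R) = -R (P(R) = R - 2*R = -R)
P(-7)/(-445) + 412/435 = -1*(-7)/(-445) + 412/435 = 7*(-1/445) + 412*(1/435) = -7/445 + 412/435 = 36059/38715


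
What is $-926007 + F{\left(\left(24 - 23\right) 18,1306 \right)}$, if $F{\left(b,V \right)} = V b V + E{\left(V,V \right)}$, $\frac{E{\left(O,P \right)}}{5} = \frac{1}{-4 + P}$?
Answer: $\frac{38767624187}{1302} \approx 2.9775 \cdot 10^{7}$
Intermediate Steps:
$E{\left(O,P \right)} = \frac{5}{-4 + P}$
$F{\left(b,V \right)} = \frac{5}{-4 + V} + b V^{2}$ ($F{\left(b,V \right)} = V b V + \frac{5}{-4 + V} = b V^{2} + \frac{5}{-4 + V} = \frac{5}{-4 + V} + b V^{2}$)
$-926007 + F{\left(\left(24 - 23\right) 18,1306 \right)} = -926007 + \frac{5 + \left(24 - 23\right) 18 \cdot 1306^{2} \left(-4 + 1306\right)}{-4 + 1306} = -926007 + \frac{5 + 1 \cdot 18 \cdot 1705636 \cdot 1302}{1302} = -926007 + \frac{5 + 18 \cdot 1705636 \cdot 1302}{1302} = -926007 + \frac{5 + 39973285296}{1302} = -926007 + \frac{1}{1302} \cdot 39973285301 = -926007 + \frac{39973285301}{1302} = \frac{38767624187}{1302}$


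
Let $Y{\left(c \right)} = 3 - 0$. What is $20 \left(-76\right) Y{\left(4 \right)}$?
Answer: $-4560$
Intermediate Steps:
$Y{\left(c \right)} = 3$ ($Y{\left(c \right)} = 3 + 0 = 3$)
$20 \left(-76\right) Y{\left(4 \right)} = 20 \left(-76\right) 3 = \left(-1520\right) 3 = -4560$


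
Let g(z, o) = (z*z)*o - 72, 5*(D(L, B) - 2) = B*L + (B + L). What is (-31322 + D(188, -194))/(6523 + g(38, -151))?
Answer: 193078/1057965 ≈ 0.18250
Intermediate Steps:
D(L, B) = 2 + B/5 + L/5 + B*L/5 (D(L, B) = 2 + (B*L + (B + L))/5 = 2 + (B + L + B*L)/5 = 2 + (B/5 + L/5 + B*L/5) = 2 + B/5 + L/5 + B*L/5)
g(z, o) = -72 + o*z**2 (g(z, o) = z**2*o - 72 = o*z**2 - 72 = -72 + o*z**2)
(-31322 + D(188, -194))/(6523 + g(38, -151)) = (-31322 + (2 + (1/5)*(-194) + (1/5)*188 + (1/5)*(-194)*188))/(6523 + (-72 - 151*38**2)) = (-31322 + (2 - 194/5 + 188/5 - 36472/5))/(6523 + (-72 - 151*1444)) = (-31322 - 36468/5)/(6523 + (-72 - 218044)) = -193078/(5*(6523 - 218116)) = -193078/5/(-211593) = -193078/5*(-1/211593) = 193078/1057965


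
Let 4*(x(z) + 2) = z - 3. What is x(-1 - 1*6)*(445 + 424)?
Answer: -7821/2 ≈ -3910.5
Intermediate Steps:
x(z) = -11/4 + z/4 (x(z) = -2 + (z - 3)/4 = -2 + (-3 + z)/4 = -2 + (-¾ + z/4) = -11/4 + z/4)
x(-1 - 1*6)*(445 + 424) = (-11/4 + (-1 - 1*6)/4)*(445 + 424) = (-11/4 + (-1 - 6)/4)*869 = (-11/4 + (¼)*(-7))*869 = (-11/4 - 7/4)*869 = -9/2*869 = -7821/2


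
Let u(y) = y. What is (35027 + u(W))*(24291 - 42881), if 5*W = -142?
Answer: -650623974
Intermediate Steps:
W = -142/5 (W = (⅕)*(-142) = -142/5 ≈ -28.400)
(35027 + u(W))*(24291 - 42881) = (35027 - 142/5)*(24291 - 42881) = (174993/5)*(-18590) = -650623974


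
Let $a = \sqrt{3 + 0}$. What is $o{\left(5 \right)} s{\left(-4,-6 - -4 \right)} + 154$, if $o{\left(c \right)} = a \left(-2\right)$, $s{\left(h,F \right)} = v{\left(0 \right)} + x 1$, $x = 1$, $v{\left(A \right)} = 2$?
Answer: $154 - 6 \sqrt{3} \approx 143.61$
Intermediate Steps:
$a = \sqrt{3} \approx 1.732$
$s{\left(h,F \right)} = 3$ ($s{\left(h,F \right)} = 2 + 1 \cdot 1 = 2 + 1 = 3$)
$o{\left(c \right)} = - 2 \sqrt{3}$ ($o{\left(c \right)} = \sqrt{3} \left(-2\right) = - 2 \sqrt{3}$)
$o{\left(5 \right)} s{\left(-4,-6 - -4 \right)} + 154 = - 2 \sqrt{3} \cdot 3 + 154 = - 6 \sqrt{3} + 154 = 154 - 6 \sqrt{3}$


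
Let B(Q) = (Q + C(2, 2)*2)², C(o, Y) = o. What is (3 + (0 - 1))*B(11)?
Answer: 450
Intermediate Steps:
B(Q) = (4 + Q)² (B(Q) = (Q + 2*2)² = (Q + 4)² = (4 + Q)²)
(3 + (0 - 1))*B(11) = (3 + (0 - 1))*(4 + 11)² = (3 - 1)*15² = 2*225 = 450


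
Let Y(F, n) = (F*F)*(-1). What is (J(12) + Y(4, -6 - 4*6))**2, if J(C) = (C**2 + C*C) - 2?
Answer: 72900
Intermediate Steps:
J(C) = -2 + 2*C**2 (J(C) = (C**2 + C**2) - 2 = 2*C**2 - 2 = -2 + 2*C**2)
Y(F, n) = -F**2 (Y(F, n) = F**2*(-1) = -F**2)
(J(12) + Y(4, -6 - 4*6))**2 = ((-2 + 2*12**2) - 1*4**2)**2 = ((-2 + 2*144) - 1*16)**2 = ((-2 + 288) - 16)**2 = (286 - 16)**2 = 270**2 = 72900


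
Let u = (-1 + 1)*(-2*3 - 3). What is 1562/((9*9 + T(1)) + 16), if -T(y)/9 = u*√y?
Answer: 1562/97 ≈ 16.103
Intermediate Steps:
u = 0 (u = 0*(-6 - 3) = 0*(-9) = 0)
T(y) = 0 (T(y) = -0*√y = -9*0 = 0)
1562/((9*9 + T(1)) + 16) = 1562/((9*9 + 0) + 16) = 1562/((81 + 0) + 16) = 1562/(81 + 16) = 1562/97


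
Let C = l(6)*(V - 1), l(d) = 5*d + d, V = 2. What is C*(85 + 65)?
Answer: 5400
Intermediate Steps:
l(d) = 6*d
C = 36 (C = (6*6)*(2 - 1) = 36*1 = 36)
C*(85 + 65) = 36*(85 + 65) = 36*150 = 5400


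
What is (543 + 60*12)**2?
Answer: 1595169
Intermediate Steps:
(543 + 60*12)**2 = (543 + 720)**2 = 1263**2 = 1595169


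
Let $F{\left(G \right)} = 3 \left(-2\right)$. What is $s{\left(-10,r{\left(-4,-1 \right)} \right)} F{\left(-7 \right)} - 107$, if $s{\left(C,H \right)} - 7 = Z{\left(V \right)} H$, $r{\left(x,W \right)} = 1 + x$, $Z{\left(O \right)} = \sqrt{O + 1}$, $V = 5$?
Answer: $-149 + 18 \sqrt{6} \approx -104.91$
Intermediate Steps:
$Z{\left(O \right)} = \sqrt{1 + O}$
$F{\left(G \right)} = -6$
$s{\left(C,H \right)} = 7 + H \sqrt{6}$ ($s{\left(C,H \right)} = 7 + \sqrt{1 + 5} H = 7 + \sqrt{6} H = 7 + H \sqrt{6}$)
$s{\left(-10,r{\left(-4,-1 \right)} \right)} F{\left(-7 \right)} - 107 = \left(7 + \left(1 - 4\right) \sqrt{6}\right) \left(-6\right) - 107 = \left(7 - 3 \sqrt{6}\right) \left(-6\right) - 107 = \left(-42 + 18 \sqrt{6}\right) - 107 = -149 + 18 \sqrt{6}$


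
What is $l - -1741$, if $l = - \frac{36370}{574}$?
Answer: $\frac{481482}{287} \approx 1677.6$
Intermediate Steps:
$l = - \frac{18185}{287}$ ($l = \left(-36370\right) \frac{1}{574} = - \frac{18185}{287} \approx -63.362$)
$l - -1741 = - \frac{18185}{287} - -1741 = - \frac{18185}{287} + 1741 = \frac{481482}{287}$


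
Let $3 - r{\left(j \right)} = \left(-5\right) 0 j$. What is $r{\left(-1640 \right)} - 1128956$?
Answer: $-1128953$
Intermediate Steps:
$r{\left(j \right)} = 3$ ($r{\left(j \right)} = 3 - \left(-5\right) 0 j = 3 - 0 j = 3 - 0 = 3 + 0 = 3$)
$r{\left(-1640 \right)} - 1128956 = 3 - 1128956 = -1128953$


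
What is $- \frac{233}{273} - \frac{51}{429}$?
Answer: $- \frac{2920}{3003} \approx -0.97236$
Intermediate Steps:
$- \frac{233}{273} - \frac{51}{429} = \left(-233\right) \frac{1}{273} - \frac{17}{143} = - \frac{233}{273} - \frac{17}{143} = - \frac{2920}{3003}$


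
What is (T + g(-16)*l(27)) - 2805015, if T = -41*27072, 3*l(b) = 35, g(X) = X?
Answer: -11745461/3 ≈ -3.9152e+6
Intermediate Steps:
l(b) = 35/3 (l(b) = (⅓)*35 = 35/3)
T = -1109952
(T + g(-16)*l(27)) - 2805015 = (-1109952 - 16*35/3) - 2805015 = (-1109952 - 560/3) - 2805015 = -3330416/3 - 2805015 = -11745461/3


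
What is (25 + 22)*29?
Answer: 1363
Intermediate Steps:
(25 + 22)*29 = 47*29 = 1363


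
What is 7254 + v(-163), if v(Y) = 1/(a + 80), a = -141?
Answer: 442493/61 ≈ 7254.0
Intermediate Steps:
v(Y) = -1/61 (v(Y) = 1/(-141 + 80) = 1/(-61) = -1/61)
7254 + v(-163) = 7254 - 1/61 = 442493/61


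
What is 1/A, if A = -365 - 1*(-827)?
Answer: 1/462 ≈ 0.0021645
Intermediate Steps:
A = 462 (A = -365 + 827 = 462)
1/A = 1/462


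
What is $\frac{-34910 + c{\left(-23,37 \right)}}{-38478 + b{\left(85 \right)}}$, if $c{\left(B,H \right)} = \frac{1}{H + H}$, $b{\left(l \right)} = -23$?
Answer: $\frac{2583339}{2849074} \approx 0.90673$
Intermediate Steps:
$c{\left(B,H \right)} = \frac{1}{2 H}$
$\frac{-34910 + c{\left(-23,37 \right)}}{-38478 + b{\left(85 \right)}} = \frac{-34910 + \frac{1}{2 \cdot 37}}{-38478 - 23} = \frac{-34910 + \frac{1}{2} \cdot \frac{1}{37}}{-38501} = \left(-34910 + \frac{1}{74}\right) \left(- \frac{1}{38501}\right) = \left(- \frac{2583339}{74}\right) \left(- \frac{1}{38501}\right) = \frac{2583339}{2849074}$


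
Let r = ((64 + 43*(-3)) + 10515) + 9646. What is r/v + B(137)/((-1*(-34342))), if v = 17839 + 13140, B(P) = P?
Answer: 694380955/1063880818 ≈ 0.65269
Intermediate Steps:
v = 30979
r = 20096 (r = ((64 - 129) + 10515) + 9646 = (-65 + 10515) + 9646 = 10450 + 9646 = 20096)
r/v + B(137)/((-1*(-34342))) = 20096/30979 + 137/((-1*(-34342))) = 20096*(1/30979) + 137/34342 = 20096/30979 + 137*(1/34342) = 20096/30979 + 137/34342 = 694380955/1063880818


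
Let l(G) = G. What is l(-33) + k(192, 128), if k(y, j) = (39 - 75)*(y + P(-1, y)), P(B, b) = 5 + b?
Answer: -14037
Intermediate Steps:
k(y, j) = -180 - 72*y (k(y, j) = (39 - 75)*(y + (5 + y)) = -36*(5 + 2*y) = -180 - 72*y)
l(-33) + k(192, 128) = -33 + (-180 - 72*192) = -33 + (-180 - 13824) = -33 - 14004 = -14037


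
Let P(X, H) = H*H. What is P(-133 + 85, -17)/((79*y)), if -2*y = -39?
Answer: 578/3081 ≈ 0.18760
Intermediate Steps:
y = 39/2 (y = -½*(-39) = 39/2 ≈ 19.500)
P(X, H) = H²
P(-133 + 85, -17)/((79*y)) = (-17)²/((79*(39/2))) = 289/(3081/2) = 289*(2/3081) = 578/3081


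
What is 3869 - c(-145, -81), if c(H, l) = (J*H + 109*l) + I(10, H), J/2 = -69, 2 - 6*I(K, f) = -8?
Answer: -21941/3 ≈ -7313.7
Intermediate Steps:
I(K, f) = 5/3 (I(K, f) = ⅓ - ⅙*(-8) = ⅓ + 4/3 = 5/3)
J = -138 (J = 2*(-69) = -138)
c(H, l) = 5/3 - 138*H + 109*l (c(H, l) = (-138*H + 109*l) + 5/3 = 5/3 - 138*H + 109*l)
3869 - c(-145, -81) = 3869 - (5/3 - 138*(-145) + 109*(-81)) = 3869 - (5/3 + 20010 - 8829) = 3869 - 1*33548/3 = 3869 - 33548/3 = -21941/3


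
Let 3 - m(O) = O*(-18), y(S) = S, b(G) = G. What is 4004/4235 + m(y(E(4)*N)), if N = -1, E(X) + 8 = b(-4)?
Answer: 12097/55 ≈ 219.95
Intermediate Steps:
E(X) = -12 (E(X) = -8 - 4 = -12)
m(O) = 3 + 18*O (m(O) = 3 - O*(-18) = 3 - (-18)*O = 3 + 18*O)
4004/4235 + m(y(E(4)*N)) = 4004/4235 + (3 + 18*(-12*(-1))) = 4004*(1/4235) + (3 + 18*12) = 52/55 + (3 + 216) = 52/55 + 219 = 12097/55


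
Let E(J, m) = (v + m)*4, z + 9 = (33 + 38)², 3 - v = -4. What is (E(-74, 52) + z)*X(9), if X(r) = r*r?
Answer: 426708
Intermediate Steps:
v = 7 (v = 3 - 1*(-4) = 3 + 4 = 7)
z = 5032 (z = -9 + (33 + 38)² = -9 + 71² = -9 + 5041 = 5032)
E(J, m) = 28 + 4*m (E(J, m) = (7 + m)*4 = 28 + 4*m)
X(r) = r²
(E(-74, 52) + z)*X(9) = ((28 + 4*52) + 5032)*9² = ((28 + 208) + 5032)*81 = (236 + 5032)*81 = 5268*81 = 426708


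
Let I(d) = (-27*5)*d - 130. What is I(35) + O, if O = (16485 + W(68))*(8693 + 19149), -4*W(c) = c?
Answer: 458497201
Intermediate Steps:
W(c) = -c/4
O = 458502056 (O = (16485 - ¼*68)*(8693 + 19149) = (16485 - 17)*27842 = 16468*27842 = 458502056)
I(d) = -130 - 135*d (I(d) = -135*d - 130 = -130 - 135*d)
I(35) + O = (-130 - 135*35) + 458502056 = (-130 - 4725) + 458502056 = -4855 + 458502056 = 458497201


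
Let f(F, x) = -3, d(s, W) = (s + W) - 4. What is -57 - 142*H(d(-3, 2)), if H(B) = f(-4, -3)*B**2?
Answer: 10593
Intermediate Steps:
d(s, W) = -4 + W + s (d(s, W) = (W + s) - 4 = -4 + W + s)
H(B) = -3*B**2
-57 - 142*H(d(-3, 2)) = -57 - (-426)*(-4 + 2 - 3)**2 = -57 - (-426)*(-5)**2 = -57 - (-426)*25 = -57 - 142*(-75) = -57 + 10650 = 10593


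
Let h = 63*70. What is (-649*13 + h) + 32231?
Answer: 28204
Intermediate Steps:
h = 4410
(-649*13 + h) + 32231 = (-649*13 + 4410) + 32231 = (-8437 + 4410) + 32231 = -4027 + 32231 = 28204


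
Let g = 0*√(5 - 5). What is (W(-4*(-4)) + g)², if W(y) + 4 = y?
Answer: 144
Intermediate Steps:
W(y) = -4 + y
g = 0 (g = 0*√0 = 0*0 = 0)
(W(-4*(-4)) + g)² = ((-4 - 4*(-4)) + 0)² = ((-4 + 16) + 0)² = (12 + 0)² = 12² = 144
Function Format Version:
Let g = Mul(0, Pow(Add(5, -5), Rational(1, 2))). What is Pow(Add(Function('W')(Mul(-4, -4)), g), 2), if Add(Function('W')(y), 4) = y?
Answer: 144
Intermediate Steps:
Function('W')(y) = Add(-4, y)
g = 0 (g = Mul(0, Pow(0, Rational(1, 2))) = Mul(0, 0) = 0)
Pow(Add(Function('W')(Mul(-4, -4)), g), 2) = Pow(Add(Add(-4, Mul(-4, -4)), 0), 2) = Pow(Add(Add(-4, 16), 0), 2) = Pow(Add(12, 0), 2) = Pow(12, 2) = 144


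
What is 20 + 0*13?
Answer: 20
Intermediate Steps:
20 + 0*13 = 20 + 0 = 20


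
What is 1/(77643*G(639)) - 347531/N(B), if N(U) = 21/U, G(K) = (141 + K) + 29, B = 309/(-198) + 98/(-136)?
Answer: 243453948779513/6448820532 ≈ 37752.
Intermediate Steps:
B = -5119/2244 (B = 309*(-1/198) + 98*(-1/136) = -103/66 - 49/68 = -5119/2244 ≈ -2.2812)
G(K) = 170 + K
1/(77643*G(639)) - 347531/N(B) = 1/(77643*(170 + 639)) - 347531/(21/(-5119/2244)) = (1/77643)/809 - 347531/(21*(-2244/5119)) = (1/77643)*(1/809) - 347531/(-47124/5119) = 1/62813187 - 347531*(-5119/47124) = 1/62813187 + 104647717/2772 = 243453948779513/6448820532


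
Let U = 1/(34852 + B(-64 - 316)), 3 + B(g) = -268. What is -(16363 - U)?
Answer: -565848902/34581 ≈ -16363.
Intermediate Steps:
B(g) = -271 (B(g) = -3 - 268 = -271)
U = 1/34581 (U = 1/(34852 - 271) = 1/34581 ≈ 2.8918e-5)
-(16363 - U) = -(16363 - 1*1/34581) = -(16363 - 1/34581) = -1*565848902/34581 = -565848902/34581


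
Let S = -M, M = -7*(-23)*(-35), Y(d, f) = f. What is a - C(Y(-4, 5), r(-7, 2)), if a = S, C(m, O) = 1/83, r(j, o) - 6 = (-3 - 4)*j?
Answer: 467704/83 ≈ 5635.0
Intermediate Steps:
M = -5635 (M = 161*(-35) = -5635)
S = 5635 (S = -1*(-5635) = 5635)
r(j, o) = 6 - 7*j (r(j, o) = 6 + (-3 - 4)*j = 6 - 7*j)
C(m, O) = 1/83
a = 5635
a - C(Y(-4, 5), r(-7, 2)) = 5635 - 1*1/83 = 5635 - 1/83 = 467704/83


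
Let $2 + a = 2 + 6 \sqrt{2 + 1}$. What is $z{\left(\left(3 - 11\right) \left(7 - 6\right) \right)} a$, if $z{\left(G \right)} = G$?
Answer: $- 48 \sqrt{3} \approx -83.138$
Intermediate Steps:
$a = 6 \sqrt{3}$ ($a = -2 + \left(2 + 6 \sqrt{2 + 1}\right) = -2 + \left(2 + 6 \sqrt{3}\right) = 6 \sqrt{3} \approx 10.392$)
$z{\left(\left(3 - 11\right) \left(7 - 6\right) \right)} a = \left(3 - 11\right) \left(7 - 6\right) 6 \sqrt{3} = \left(-8\right) 1 \cdot 6 \sqrt{3} = - 8 \cdot 6 \sqrt{3} = - 48 \sqrt{3}$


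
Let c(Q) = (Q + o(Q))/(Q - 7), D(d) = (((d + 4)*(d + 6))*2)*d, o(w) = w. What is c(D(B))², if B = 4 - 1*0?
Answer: 1638400/400689 ≈ 4.0890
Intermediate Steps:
B = 4 (B = 4 + 0 = 4)
D(d) = 2*d*(4 + d)*(6 + d) (D(d) = (((4 + d)*(6 + d))*2)*d = (2*(4 + d)*(6 + d))*d = 2*d*(4 + d)*(6 + d))
c(Q) = 2*Q/(-7 + Q) (c(Q) = (Q + Q)/(Q - 7) = (2*Q)/(-7 + Q) = 2*Q/(-7 + Q))
c(D(B))² = (2*(2*4*(24 + 4² + 10*4))/(-7 + 2*4*(24 + 4² + 10*4)))² = (2*(2*4*(24 + 16 + 40))/(-7 + 2*4*(24 + 16 + 40)))² = (2*(2*4*80)/(-7 + 2*4*80))² = (2*640/(-7 + 640))² = (2*640/633)² = (2*640*(1/633))² = (1280/633)² = 1638400/400689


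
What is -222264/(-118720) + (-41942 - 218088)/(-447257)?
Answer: 2326426633/948184840 ≈ 2.4536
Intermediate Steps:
-222264/(-118720) + (-41942 - 218088)/(-447257) = -222264*(-1/118720) - 260030*(-1/447257) = 3969/2120 + 260030/447257 = 2326426633/948184840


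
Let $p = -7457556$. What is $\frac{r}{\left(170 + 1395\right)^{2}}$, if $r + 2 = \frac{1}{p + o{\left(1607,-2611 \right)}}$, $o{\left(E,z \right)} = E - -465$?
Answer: $- \frac{14910969}{18260157799900} \approx -8.1659 \cdot 10^{-7}$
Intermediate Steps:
$o{\left(E,z \right)} = 465 + E$ ($o{\left(E,z \right)} = E + 465 = 465 + E$)
$r = - \frac{14910969}{7455484}$ ($r = -2 + \frac{1}{-7457556 + \left(465 + 1607\right)} = -2 + \frac{1}{-7457556 + 2072} = -2 + \frac{1}{-7455484} = -2 - \frac{1}{7455484} = - \frac{14910969}{7455484} \approx -2.0$)
$\frac{r}{\left(170 + 1395\right)^{2}} = - \frac{14910969}{7455484 \left(170 + 1395\right)^{2}} = - \frac{14910969}{7455484 \cdot 1565^{2}} = - \frac{14910969}{7455484 \cdot 2449225} = \left(- \frac{14910969}{7455484}\right) \frac{1}{2449225} = - \frac{14910969}{18260157799900}$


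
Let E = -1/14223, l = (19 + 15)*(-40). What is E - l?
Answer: 19343279/14223 ≈ 1360.0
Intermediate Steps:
l = -1360 (l = 34*(-40) = -1360)
E = -1/14223 (E = -1*1/14223 = -1/14223 ≈ -7.0309e-5)
E - l = -1/14223 - 1*(-1360) = -1/14223 + 1360 = 19343279/14223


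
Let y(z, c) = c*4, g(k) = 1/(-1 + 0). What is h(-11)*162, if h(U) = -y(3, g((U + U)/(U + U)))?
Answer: 648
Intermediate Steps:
g(k) = -1 (g(k) = 1/(-1) = -1)
y(z, c) = 4*c
h(U) = 4 (h(U) = -4*(-1) = -1*(-4) = 4)
h(-11)*162 = 4*162 = 648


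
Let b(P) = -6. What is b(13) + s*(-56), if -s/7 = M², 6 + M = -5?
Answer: 47426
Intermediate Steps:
M = -11 (M = -6 - 5 = -11)
s = -847 (s = -7*(-11)² = -7*121 = -847)
b(13) + s*(-56) = -6 - 847*(-56) = -6 + 47432 = 47426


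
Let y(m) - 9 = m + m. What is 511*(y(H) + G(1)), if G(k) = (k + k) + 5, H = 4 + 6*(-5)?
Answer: -18396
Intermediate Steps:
H = -26 (H = 4 - 30 = -26)
y(m) = 9 + 2*m (y(m) = 9 + (m + m) = 9 + 2*m)
G(k) = 5 + 2*k (G(k) = 2*k + 5 = 5 + 2*k)
511*(y(H) + G(1)) = 511*((9 + 2*(-26)) + (5 + 2*1)) = 511*((9 - 52) + (5 + 2)) = 511*(-43 + 7) = 511*(-36) = -18396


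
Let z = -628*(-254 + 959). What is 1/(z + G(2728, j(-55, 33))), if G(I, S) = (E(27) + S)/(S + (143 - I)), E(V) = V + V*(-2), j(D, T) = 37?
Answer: -1274/564050765 ≈ -2.2587e-6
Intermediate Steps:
z = -442740 (z = -628*705 = -442740)
E(V) = -V (E(V) = V - 2*V = -V)
G(I, S) = (-27 + S)/(143 + S - I) (G(I, S) = (-1*27 + S)/(S + (143 - I)) = (-27 + S)/(143 + S - I))
1/(z + G(2728, j(-55, 33))) = 1/(-442740 + (-27 + 37)/(143 + 37 - 1*2728)) = 1/(-442740 + 10/(143 + 37 - 2728)) = 1/(-442740 + 10/(-2548)) = 1/(-442740 - 1/2548*10) = 1/(-442740 - 5/1274) = 1/(-564050765/1274) = -1274/564050765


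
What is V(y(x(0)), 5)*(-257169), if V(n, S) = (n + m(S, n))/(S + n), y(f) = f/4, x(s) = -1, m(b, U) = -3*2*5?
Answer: 31117449/19 ≈ 1.6378e+6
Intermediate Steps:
m(b, U) = -30 (m(b, U) = -6*5 = -30)
y(f) = f/4 (y(f) = f*(1/4) = f/4)
V(n, S) = (-30 + n)/(S + n) (V(n, S) = (n - 30)/(S + n) = (-30 + n)/(S + n))
V(y(x(0)), 5)*(-257169) = ((-30 + (1/4)*(-1))/(5 + (1/4)*(-1)))*(-257169) = ((-30 - 1/4)/(5 - 1/4))*(-257169) = (-121/4/(19/4))*(-257169) = ((4/19)*(-121/4))*(-257169) = -121/19*(-257169) = 31117449/19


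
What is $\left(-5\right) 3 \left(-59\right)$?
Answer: $885$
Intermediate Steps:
$\left(-5\right) 3 \left(-59\right) = \left(-15\right) \left(-59\right) = 885$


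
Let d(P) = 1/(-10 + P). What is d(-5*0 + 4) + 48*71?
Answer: 20447/6 ≈ 3407.8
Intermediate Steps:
d(-5*0 + 4) + 48*71 = 1/(-10 + (-5*0 + 4)) + 48*71 = 1/(-10 + (0 + 4)) + 3408 = 1/(-10 + 4) + 3408 = 1/(-6) + 3408 = -⅙ + 3408 = 20447/6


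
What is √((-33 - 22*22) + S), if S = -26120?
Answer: I*√26637 ≈ 163.21*I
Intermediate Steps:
√((-33 - 22*22) + S) = √((-33 - 22*22) - 26120) = √((-33 - 484) - 26120) = √(-517 - 26120) = √(-26637) = I*√26637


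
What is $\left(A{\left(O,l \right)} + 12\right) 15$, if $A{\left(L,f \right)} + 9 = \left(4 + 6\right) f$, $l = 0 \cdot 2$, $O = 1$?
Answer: $45$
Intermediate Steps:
$l = 0$
$A{\left(L,f \right)} = -9 + 10 f$ ($A{\left(L,f \right)} = -9 + \left(4 + 6\right) f = -9 + 10 f$)
$\left(A{\left(O,l \right)} + 12\right) 15 = \left(\left(-9 + 10 \cdot 0\right) + 12\right) 15 = \left(\left(-9 + 0\right) + 12\right) 15 = \left(-9 + 12\right) 15 = 3 \cdot 15 = 45$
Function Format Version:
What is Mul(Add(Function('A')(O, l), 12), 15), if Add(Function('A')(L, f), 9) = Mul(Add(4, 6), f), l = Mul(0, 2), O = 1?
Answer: 45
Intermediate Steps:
l = 0
Function('A')(L, f) = Add(-9, Mul(10, f)) (Function('A')(L, f) = Add(-9, Mul(Add(4, 6), f)) = Add(-9, Mul(10, f)))
Mul(Add(Function('A')(O, l), 12), 15) = Mul(Add(Add(-9, Mul(10, 0)), 12), 15) = Mul(Add(Add(-9, 0), 12), 15) = Mul(Add(-9, 12), 15) = Mul(3, 15) = 45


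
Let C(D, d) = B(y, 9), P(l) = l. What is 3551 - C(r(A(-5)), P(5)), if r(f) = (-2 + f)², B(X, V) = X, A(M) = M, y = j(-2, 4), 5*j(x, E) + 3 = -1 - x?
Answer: 17757/5 ≈ 3551.4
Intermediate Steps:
j(x, E) = -⅘ - x/5 (j(x, E) = -⅗ + (-1 - x)/5 = -⅗ + (-⅕ - x/5) = -⅘ - x/5)
y = -⅖ (y = -⅘ - ⅕*(-2) = -⅘ + ⅖ = -⅖ ≈ -0.40000)
C(D, d) = -⅖
3551 - C(r(A(-5)), P(5)) = 3551 - 1*(-⅖) = 3551 + ⅖ = 17757/5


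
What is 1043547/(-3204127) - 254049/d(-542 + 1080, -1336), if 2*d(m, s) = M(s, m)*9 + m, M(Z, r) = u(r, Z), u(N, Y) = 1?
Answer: -1628581340655/1752657469 ≈ -929.21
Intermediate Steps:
M(Z, r) = 1
d(m, s) = 9/2 + m/2 (d(m, s) = (1*9 + m)/2 = (9 + m)/2 = 9/2 + m/2)
1043547/(-3204127) - 254049/d(-542 + 1080, -1336) = 1043547/(-3204127) - 254049/(9/2 + (-542 + 1080)/2) = 1043547*(-1/3204127) - 254049/(9/2 + (½)*538) = -1043547/3204127 - 254049/(9/2 + 269) = -1043547/3204127 - 254049/547/2 = -1043547/3204127 - 254049*2/547 = -1043547/3204127 - 508098/547 = -1628581340655/1752657469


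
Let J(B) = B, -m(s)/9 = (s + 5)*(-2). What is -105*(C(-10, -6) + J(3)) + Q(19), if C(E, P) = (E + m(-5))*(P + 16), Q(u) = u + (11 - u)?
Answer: 10196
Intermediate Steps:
m(s) = 90 + 18*s (m(s) = -9*(s + 5)*(-2) = -9*(5 + s)*(-2) = -9*(-10 - 2*s) = 90 + 18*s)
Q(u) = 11
C(E, P) = E*(16 + P) (C(E, P) = (E + (90 + 18*(-5)))*(P + 16) = (E + (90 - 90))*(16 + P) = (E + 0)*(16 + P) = E*(16 + P))
-105*(C(-10, -6) + J(3)) + Q(19) = -105*(-10*(16 - 6) + 3) + 11 = -105*(-10*10 + 3) + 11 = -105*(-100 + 3) + 11 = -105*(-97) + 11 = 10185 + 11 = 10196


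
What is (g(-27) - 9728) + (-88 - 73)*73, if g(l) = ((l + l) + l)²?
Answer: -14920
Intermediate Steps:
g(l) = 9*l² (g(l) = (2*l + l)² = (3*l)² = 9*l²)
(g(-27) - 9728) + (-88 - 73)*73 = (9*(-27)² - 9728) + (-88 - 73)*73 = (9*729 - 9728) - 161*73 = (6561 - 9728) - 11753 = -3167 - 11753 = -14920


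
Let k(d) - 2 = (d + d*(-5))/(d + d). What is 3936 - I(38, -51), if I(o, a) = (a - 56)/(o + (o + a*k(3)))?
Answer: 299243/76 ≈ 3937.4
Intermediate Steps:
k(d) = 0 (k(d) = 2 + (d + d*(-5))/(d + d) = 2 + (d - 5*d)/((2*d)) = 2 + (-4*d)*(1/(2*d)) = 2 - 2 = 0)
I(o, a) = (-56 + a)/(2*o) (I(o, a) = (a - 56)/(o + (o + a*0)) = (-56 + a)/(o + (o + 0)) = (-56 + a)/(o + o) = (-56 + a)/((2*o)) = (-56 + a)*(1/(2*o)) = (-56 + a)/(2*o))
3936 - I(38, -51) = 3936 - (-56 - 51)/(2*38) = 3936 - (-107)/(2*38) = 3936 - 1*(-107/76) = 3936 + 107/76 = 299243/76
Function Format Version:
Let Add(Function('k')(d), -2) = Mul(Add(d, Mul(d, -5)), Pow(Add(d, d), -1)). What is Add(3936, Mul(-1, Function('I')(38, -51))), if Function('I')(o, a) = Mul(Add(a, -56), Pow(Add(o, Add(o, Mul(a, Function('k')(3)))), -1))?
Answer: Rational(299243, 76) ≈ 3937.4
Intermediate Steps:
Function('k')(d) = 0 (Function('k')(d) = Add(2, Mul(Add(d, Mul(d, -5)), Pow(Add(d, d), -1))) = Add(2, Mul(Add(d, Mul(-5, d)), Pow(Mul(2, d), -1))) = Add(2, Mul(Mul(-4, d), Mul(Rational(1, 2), Pow(d, -1)))) = Add(2, -2) = 0)
Function('I')(o, a) = Mul(Rational(1, 2), Pow(o, -1), Add(-56, a)) (Function('I')(o, a) = Mul(Add(a, -56), Pow(Add(o, Add(o, Mul(a, 0))), -1)) = Mul(Add(-56, a), Pow(Add(o, Add(o, 0)), -1)) = Mul(Add(-56, a), Pow(Add(o, o), -1)) = Mul(Add(-56, a), Pow(Mul(2, o), -1)) = Mul(Add(-56, a), Mul(Rational(1, 2), Pow(o, -1))) = Mul(Rational(1, 2), Pow(o, -1), Add(-56, a)))
Add(3936, Mul(-1, Function('I')(38, -51))) = Add(3936, Mul(-1, Mul(Rational(1, 2), Pow(38, -1), Add(-56, -51)))) = Add(3936, Mul(-1, Mul(Rational(1, 2), Rational(1, 38), -107))) = Add(3936, Mul(-1, Rational(-107, 76))) = Add(3936, Rational(107, 76)) = Rational(299243, 76)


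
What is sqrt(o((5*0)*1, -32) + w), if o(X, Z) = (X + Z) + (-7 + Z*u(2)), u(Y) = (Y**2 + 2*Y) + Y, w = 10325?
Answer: sqrt(9966) ≈ 99.830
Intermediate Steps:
u(Y) = Y**2 + 3*Y
o(X, Z) = -7 + X + 11*Z (o(X, Z) = (X + Z) + (-7 + Z*(2*(3 + 2))) = (X + Z) + (-7 + Z*(2*5)) = (X + Z) + (-7 + Z*10) = (X + Z) + (-7 + 10*Z) = -7 + X + 11*Z)
sqrt(o((5*0)*1, -32) + w) = sqrt((-7 + (5*0)*1 + 11*(-32)) + 10325) = sqrt((-7 + 0*1 - 352) + 10325) = sqrt((-7 + 0 - 352) + 10325) = sqrt(-359 + 10325) = sqrt(9966)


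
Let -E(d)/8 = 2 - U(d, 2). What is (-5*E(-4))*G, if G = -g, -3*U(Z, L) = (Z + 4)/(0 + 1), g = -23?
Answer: 1840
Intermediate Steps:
U(Z, L) = -4/3 - Z/3 (U(Z, L) = -(Z + 4)/(3*(0 + 1)) = -(4 + Z)/(3*1) = -(4 + Z)/3 = -4/3 - Z/3)
E(d) = -80/3 - 8*d/3 (E(d) = -8*(2 - (-4/3 - d/3)) = -8*(2 + (4/3 + d/3)) = -8*(10/3 + d/3) = -80/3 - 8*d/3)
G = 23 (G = -1*(-23) = 23)
(-5*E(-4))*G = -5*(-80/3 - 8/3*(-4))*23 = -5*(-80/3 + 32/3)*23 = -5*(-16)*23 = 80*23 = 1840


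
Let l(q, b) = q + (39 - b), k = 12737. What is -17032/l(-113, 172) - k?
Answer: -1558135/123 ≈ -12668.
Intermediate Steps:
l(q, b) = 39 + q - b
-17032/l(-113, 172) - k = -17032/(39 - 113 - 1*172) - 1*12737 = -17032/(39 - 113 - 172) - 12737 = -17032/(-246) - 12737 = -17032*(-1/246) - 12737 = 8516/123 - 12737 = -1558135/123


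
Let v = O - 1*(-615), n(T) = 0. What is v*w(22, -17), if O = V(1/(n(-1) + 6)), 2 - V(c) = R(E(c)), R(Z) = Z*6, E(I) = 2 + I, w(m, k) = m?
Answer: 13288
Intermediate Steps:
R(Z) = 6*Z
V(c) = -10 - 6*c (V(c) = 2 - 6*(2 + c) = 2 - (12 + 6*c) = 2 + (-12 - 6*c) = -10 - 6*c)
O = -11 (O = -10 - 6/(0 + 6) = -10 - 6/6 = -10 - 6*⅙ = -10 - 1 = -11)
v = 604 (v = -11 - 1*(-615) = -11 + 615 = 604)
v*w(22, -17) = 604*22 = 13288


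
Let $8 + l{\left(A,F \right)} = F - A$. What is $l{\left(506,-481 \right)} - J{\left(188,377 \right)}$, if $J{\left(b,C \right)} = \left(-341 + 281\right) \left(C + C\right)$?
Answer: $44245$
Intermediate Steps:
$l{\left(A,F \right)} = -8 + F - A$ ($l{\left(A,F \right)} = -8 - \left(A - F\right) = -8 + F - A$)
$J{\left(b,C \right)} = - 120 C$ ($J{\left(b,C \right)} = - 60 \cdot 2 C = - 120 C$)
$l{\left(506,-481 \right)} - J{\left(188,377 \right)} = \left(-8 - 481 - 506\right) - \left(-120\right) 377 = \left(-8 - 481 - 506\right) - -45240 = -995 + 45240 = 44245$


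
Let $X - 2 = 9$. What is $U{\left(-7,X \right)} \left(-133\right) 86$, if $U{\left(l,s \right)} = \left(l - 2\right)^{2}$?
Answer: $-926478$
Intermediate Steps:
$X = 11$ ($X = 2 + 9 = 11$)
$U{\left(l,s \right)} = \left(-2 + l\right)^{2}$
$U{\left(-7,X \right)} \left(-133\right) 86 = \left(-2 - 7\right)^{2} \left(-133\right) 86 = \left(-9\right)^{2} \left(-133\right) 86 = 81 \left(-133\right) 86 = \left(-10773\right) 86 = -926478$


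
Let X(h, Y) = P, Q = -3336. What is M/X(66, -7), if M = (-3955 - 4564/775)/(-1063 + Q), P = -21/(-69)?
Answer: 10086121/3409225 ≈ 2.9585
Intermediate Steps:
P = 7/23 (P = -21*(-1/69) = 7/23 ≈ 0.30435)
X(h, Y) = 7/23
M = 3069689/3409225 (M = (-3955 - 4564/775)/(-1063 - 3336) = (-3955 - 4564*1/775)/(-4399) = (-3955 - 4564/775)*(-1/4399) = -3069689/775*(-1/4399) = 3069689/3409225 ≈ 0.90041)
M/X(66, -7) = 3069689/(3409225*(7/23)) = (3069689/3409225)*(23/7) = 10086121/3409225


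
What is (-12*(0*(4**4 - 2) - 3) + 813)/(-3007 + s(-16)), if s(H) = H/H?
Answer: -283/1002 ≈ -0.28243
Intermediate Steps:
s(H) = 1
(-12*(0*(4**4 - 2) - 3) + 813)/(-3007 + s(-16)) = (-12*(0*(4**4 - 2) - 3) + 813)/(-3007 + 1) = (-12*(0*(256 - 2) - 3) + 813)/(-3006) = (-12*(0*254 - 3) + 813)*(-1/3006) = (-12*(0 - 3) + 813)*(-1/3006) = (-12*(-3) + 813)*(-1/3006) = (36 + 813)*(-1/3006) = 849*(-1/3006) = -283/1002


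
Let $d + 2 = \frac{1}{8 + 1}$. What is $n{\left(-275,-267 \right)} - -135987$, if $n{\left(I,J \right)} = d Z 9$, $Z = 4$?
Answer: $135919$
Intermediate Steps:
$d = - \frac{17}{9}$ ($d = -2 + \frac{1}{8 + 1} = -2 + \frac{1}{9} = - \frac{17}{9} \approx -1.8889$)
$n{\left(I,J \right)} = -68$ ($n{\left(I,J \right)} = \left(- \frac{17}{9}\right) 4 \cdot 9 = \left(- \frac{68}{9}\right) 9 = -68$)
$n{\left(-275,-267 \right)} - -135987 = -68 - -135987 = -68 + 135987 = 135919$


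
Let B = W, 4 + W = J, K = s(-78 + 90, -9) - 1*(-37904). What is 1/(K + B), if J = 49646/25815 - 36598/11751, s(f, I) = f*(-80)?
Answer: 33705785/1245051543764 ≈ 2.7072e-5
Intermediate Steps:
s(f, I) = -80*f
J = -40154136/33705785 (J = 49646*(1/25815) - 36598*1/11751 = 49646/25815 - 36598/11751 = -40154136/33705785 ≈ -1.1913)
K = 36944 (K = -80*(-78 + 90) - 1*(-37904) = -80*12 + 37904 = -960 + 37904 = 36944)
W = -174977276/33705785 (W = -4 - 40154136/33705785 = -174977276/33705785 ≈ -5.1913)
B = -174977276/33705785 ≈ -5.1913
1/(K + B) = 1/(36944 - 174977276/33705785) = 1/(1245051543764/33705785) = 33705785/1245051543764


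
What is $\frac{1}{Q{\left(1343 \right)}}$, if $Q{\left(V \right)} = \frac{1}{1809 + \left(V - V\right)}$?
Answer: $1809$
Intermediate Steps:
$Q{\left(V \right)} = \frac{1}{1809}$ ($Q{\left(V \right)} = \frac{1}{1809 + 0} = \frac{1}{1809}$)
$\frac{1}{Q{\left(1343 \right)}} = \frac{1}{\frac{1}{1809}} = 1809$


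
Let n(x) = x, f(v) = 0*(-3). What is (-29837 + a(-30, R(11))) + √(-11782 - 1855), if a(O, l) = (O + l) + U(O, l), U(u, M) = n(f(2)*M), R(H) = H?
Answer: -29856 + I*√13637 ≈ -29856.0 + 116.78*I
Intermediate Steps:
f(v) = 0
U(u, M) = 0 (U(u, M) = 0*M = 0)
a(O, l) = O + l (a(O, l) = (O + l) + 0 = O + l)
(-29837 + a(-30, R(11))) + √(-11782 - 1855) = (-29837 + (-30 + 11)) + √(-11782 - 1855) = (-29837 - 19) + √(-13637) = -29856 + I*√13637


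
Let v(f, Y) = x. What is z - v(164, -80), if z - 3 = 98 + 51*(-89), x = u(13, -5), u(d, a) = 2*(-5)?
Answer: -4428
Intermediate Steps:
u(d, a) = -10
x = -10
v(f, Y) = -10
z = -4438 (z = 3 + (98 + 51*(-89)) = 3 + (98 - 4539) = 3 - 4441 = -4438)
z - v(164, -80) = -4438 - 1*(-10) = -4438 + 10 = -4428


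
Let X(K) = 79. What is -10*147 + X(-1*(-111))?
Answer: -1391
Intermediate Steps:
-10*147 + X(-1*(-111)) = -10*147 + 79 = -1470 + 79 = -1391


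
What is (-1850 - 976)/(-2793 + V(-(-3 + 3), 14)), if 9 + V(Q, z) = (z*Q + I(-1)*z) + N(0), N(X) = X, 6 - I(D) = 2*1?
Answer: 1413/1373 ≈ 1.0291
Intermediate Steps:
I(D) = 4 (I(D) = 6 - 2 = 4)
V(Q, z) = -9 + 4*z + Q*z (V(Q, z) = -9 + ((z*Q + 4*z) + 0) = -9 + ((Q*z + 4*z) + 0) = -9 + ((4*z + Q*z) + 0) = -9 + (4*z + Q*z) = -9 + 4*z + Q*z)
(-1850 - 976)/(-2793 + V(-(-3 + 3), 14)) = (-1850 - 976)/(-2793 + (-9 + 4*14 - (-3 + 3)*14)) = -2826/(-2793 + (-9 + 56 - 1*0*14)) = -2826/(-2793 + (-9 + 56 + 0*14)) = -2826/(-2793 + (-9 + 56 + 0)) = -2826/(-2793 + 47) = -2826/(-2746) = -2826*(-1/2746) = 1413/1373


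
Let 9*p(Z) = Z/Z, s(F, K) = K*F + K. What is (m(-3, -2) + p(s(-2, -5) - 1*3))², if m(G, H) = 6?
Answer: 3025/81 ≈ 37.346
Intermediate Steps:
s(F, K) = K + F*K (s(F, K) = F*K + K = K + F*K)
p(Z) = ⅑ (p(Z) = (Z/Z)/9 = (⅑)*1 = ⅑)
(m(-3, -2) + p(s(-2, -5) - 1*3))² = (6 + ⅑)² = (55/9)² = 3025/81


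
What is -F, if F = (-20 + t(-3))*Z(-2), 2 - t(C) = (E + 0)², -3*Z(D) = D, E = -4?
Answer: 68/3 ≈ 22.667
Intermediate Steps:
Z(D) = -D/3
t(C) = -14 (t(C) = 2 - (-4 + 0)² = 2 - 1*(-4)² = 2 - 1*16 = 2 - 16 = -14)
F = -68/3 (F = (-20 - 14)*(-⅓*(-2)) = -34*⅔ = -68/3 ≈ -22.667)
-F = -1*(-68/3) = 68/3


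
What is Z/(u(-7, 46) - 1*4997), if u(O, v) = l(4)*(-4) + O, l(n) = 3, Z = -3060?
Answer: 255/418 ≈ 0.61005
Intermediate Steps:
u(O, v) = -12 + O (u(O, v) = 3*(-4) + O = -12 + O)
Z/(u(-7, 46) - 1*4997) = -3060/((-12 - 7) - 1*4997) = -3060/(-19 - 4997) = -3060/(-5016) = -3060*(-1/5016) = 255/418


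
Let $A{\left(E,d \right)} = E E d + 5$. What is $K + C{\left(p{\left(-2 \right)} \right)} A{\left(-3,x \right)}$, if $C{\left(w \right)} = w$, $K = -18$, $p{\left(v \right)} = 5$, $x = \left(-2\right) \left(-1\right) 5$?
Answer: $457$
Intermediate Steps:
$x = 10$ ($x = 2 \cdot 5 = 10$)
$A{\left(E,d \right)} = 5 + d E^{2}$ ($A{\left(E,d \right)} = E^{2} d + 5 = d E^{2} + 5 = 5 + d E^{2}$)
$K + C{\left(p{\left(-2 \right)} \right)} A{\left(-3,x \right)} = -18 + 5 \left(5 + 10 \left(-3\right)^{2}\right) = -18 + 5 \left(5 + 10 \cdot 9\right) = -18 + 5 \left(5 + 90\right) = -18 + 5 \cdot 95 = -18 + 475 = 457$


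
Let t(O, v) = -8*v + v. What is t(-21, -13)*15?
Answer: 1365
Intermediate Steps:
t(O, v) = -7*v
t(-21, -13)*15 = -7*(-13)*15 = 91*15 = 1365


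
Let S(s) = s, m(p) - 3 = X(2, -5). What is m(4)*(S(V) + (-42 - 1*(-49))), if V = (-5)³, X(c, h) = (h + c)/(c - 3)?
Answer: -708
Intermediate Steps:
X(c, h) = (c + h)/(-3 + c)
V = -125
m(p) = 6 (m(p) = 3 + (2 - 5)/(-3 + 2) = 3 - 3/(-1) = 3 - 1*(-3) = 3 + 3 = 6)
m(4)*(S(V) + (-42 - 1*(-49))) = 6*(-125 + (-42 - 1*(-49))) = 6*(-125 + (-42 + 49)) = 6*(-125 + 7) = 6*(-118) = -708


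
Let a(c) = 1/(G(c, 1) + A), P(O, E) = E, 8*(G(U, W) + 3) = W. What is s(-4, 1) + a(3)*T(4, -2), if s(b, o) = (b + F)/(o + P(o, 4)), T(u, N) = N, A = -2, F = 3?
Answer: 41/195 ≈ 0.21026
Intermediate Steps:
G(U, W) = -3 + W/8
s(b, o) = (3 + b)/(4 + o) (s(b, o) = (b + 3)/(o + 4) = (3 + b)/(4 + o))
a(c) = -8/39 (a(c) = 1/((-3 + (1/8)*1) - 2) = 1/((-3 + 1/8) - 2) = 1/(-23/8 - 2) = 1/(-39/8) = -8/39)
s(-4, 1) + a(3)*T(4, -2) = (3 - 4)/(4 + 1) - 8/39*(-2) = -1/5 + 16/39 = 41/195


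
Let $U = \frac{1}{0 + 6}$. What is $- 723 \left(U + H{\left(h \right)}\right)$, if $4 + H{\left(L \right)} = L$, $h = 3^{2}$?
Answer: $- \frac{7471}{2} \approx -3735.5$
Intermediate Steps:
$h = 9$
$H{\left(L \right)} = -4 + L$
$U = \frac{1}{6} \approx 0.16667$
$- 723 \left(U + H{\left(h \right)}\right) = - 723 \left(\frac{1}{6} + \left(-4 + 9\right)\right) = - 723 \left(\frac{1}{6} + 5\right) = \left(-723\right) \frac{31}{6} = - \frac{7471}{2}$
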